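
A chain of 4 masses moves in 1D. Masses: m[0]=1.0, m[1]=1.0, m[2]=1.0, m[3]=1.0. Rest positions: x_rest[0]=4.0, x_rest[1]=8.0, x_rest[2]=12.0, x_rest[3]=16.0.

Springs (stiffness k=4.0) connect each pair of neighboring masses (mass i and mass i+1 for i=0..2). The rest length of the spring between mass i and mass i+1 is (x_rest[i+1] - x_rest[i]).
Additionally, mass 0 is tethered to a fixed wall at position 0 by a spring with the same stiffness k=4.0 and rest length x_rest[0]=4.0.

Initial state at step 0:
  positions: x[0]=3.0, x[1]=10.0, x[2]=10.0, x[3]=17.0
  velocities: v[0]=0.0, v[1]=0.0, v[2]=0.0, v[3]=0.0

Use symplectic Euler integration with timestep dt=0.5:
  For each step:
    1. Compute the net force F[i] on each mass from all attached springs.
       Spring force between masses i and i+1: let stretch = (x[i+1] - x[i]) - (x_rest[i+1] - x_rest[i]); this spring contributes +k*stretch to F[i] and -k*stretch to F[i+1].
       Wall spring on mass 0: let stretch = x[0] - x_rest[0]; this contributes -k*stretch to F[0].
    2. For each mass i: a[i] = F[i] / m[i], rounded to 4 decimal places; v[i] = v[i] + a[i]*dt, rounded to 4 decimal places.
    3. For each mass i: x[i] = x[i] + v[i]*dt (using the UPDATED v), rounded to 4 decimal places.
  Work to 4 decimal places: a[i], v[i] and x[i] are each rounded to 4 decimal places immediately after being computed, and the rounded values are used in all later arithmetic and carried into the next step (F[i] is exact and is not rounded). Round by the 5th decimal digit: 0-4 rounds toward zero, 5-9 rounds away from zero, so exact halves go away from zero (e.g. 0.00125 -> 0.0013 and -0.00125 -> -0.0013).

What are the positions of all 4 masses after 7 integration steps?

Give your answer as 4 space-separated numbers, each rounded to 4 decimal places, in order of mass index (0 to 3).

Step 0: x=[3.0000 10.0000 10.0000 17.0000] v=[0.0000 0.0000 0.0000 0.0000]
Step 1: x=[7.0000 3.0000 17.0000 14.0000] v=[8.0000 -14.0000 14.0000 -6.0000]
Step 2: x=[0.0000 14.0000 7.0000 18.0000] v=[-14.0000 22.0000 -20.0000 8.0000]
Step 3: x=[7.0000 4.0000 15.0000 15.0000] v=[14.0000 -20.0000 16.0000 -6.0000]
Step 4: x=[4.0000 8.0000 12.0000 16.0000] v=[-6.0000 8.0000 -6.0000 2.0000]
Step 5: x=[1.0000 12.0000 9.0000 17.0000] v=[-6.0000 8.0000 -6.0000 2.0000]
Step 6: x=[8.0000 2.0000 17.0000 14.0000] v=[14.0000 -20.0000 16.0000 -6.0000]
Step 7: x=[1.0000 13.0000 7.0000 18.0000] v=[-14.0000 22.0000 -20.0000 8.0000]

Answer: 1.0000 13.0000 7.0000 18.0000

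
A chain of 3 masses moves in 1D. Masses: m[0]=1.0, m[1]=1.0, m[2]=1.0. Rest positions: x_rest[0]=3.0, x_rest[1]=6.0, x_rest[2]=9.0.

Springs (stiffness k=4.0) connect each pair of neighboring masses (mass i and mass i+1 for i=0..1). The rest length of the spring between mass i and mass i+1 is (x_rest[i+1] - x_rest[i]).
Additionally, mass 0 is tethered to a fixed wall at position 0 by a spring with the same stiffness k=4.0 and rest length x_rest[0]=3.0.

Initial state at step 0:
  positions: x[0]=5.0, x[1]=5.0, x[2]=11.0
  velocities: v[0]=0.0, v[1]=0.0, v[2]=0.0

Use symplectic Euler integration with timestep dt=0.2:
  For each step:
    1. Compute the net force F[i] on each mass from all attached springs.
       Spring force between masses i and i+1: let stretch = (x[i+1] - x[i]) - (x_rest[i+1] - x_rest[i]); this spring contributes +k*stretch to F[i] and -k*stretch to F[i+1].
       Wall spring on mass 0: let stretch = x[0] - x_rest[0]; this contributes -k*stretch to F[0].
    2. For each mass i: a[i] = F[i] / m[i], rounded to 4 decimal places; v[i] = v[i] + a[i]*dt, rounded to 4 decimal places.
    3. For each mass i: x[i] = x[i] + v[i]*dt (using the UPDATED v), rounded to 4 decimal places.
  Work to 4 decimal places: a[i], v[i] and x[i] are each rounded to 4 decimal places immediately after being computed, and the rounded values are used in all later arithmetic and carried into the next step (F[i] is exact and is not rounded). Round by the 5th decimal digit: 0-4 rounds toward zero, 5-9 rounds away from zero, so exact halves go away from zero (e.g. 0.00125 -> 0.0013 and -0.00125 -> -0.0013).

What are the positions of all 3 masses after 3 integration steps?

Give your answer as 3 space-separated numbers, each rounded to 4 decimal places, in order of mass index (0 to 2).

Answer: 2.0350 8.4662 9.1532

Derivation:
Step 0: x=[5.0000 5.0000 11.0000] v=[0.0000 0.0000 0.0000]
Step 1: x=[4.2000 5.9600 10.5200] v=[-4.0000 4.8000 -2.4000]
Step 2: x=[3.0096 7.3680 9.7904] v=[-5.9520 7.0400 -3.6480]
Step 3: x=[2.0350 8.4662 9.1532] v=[-4.8730 5.4912 -3.1859]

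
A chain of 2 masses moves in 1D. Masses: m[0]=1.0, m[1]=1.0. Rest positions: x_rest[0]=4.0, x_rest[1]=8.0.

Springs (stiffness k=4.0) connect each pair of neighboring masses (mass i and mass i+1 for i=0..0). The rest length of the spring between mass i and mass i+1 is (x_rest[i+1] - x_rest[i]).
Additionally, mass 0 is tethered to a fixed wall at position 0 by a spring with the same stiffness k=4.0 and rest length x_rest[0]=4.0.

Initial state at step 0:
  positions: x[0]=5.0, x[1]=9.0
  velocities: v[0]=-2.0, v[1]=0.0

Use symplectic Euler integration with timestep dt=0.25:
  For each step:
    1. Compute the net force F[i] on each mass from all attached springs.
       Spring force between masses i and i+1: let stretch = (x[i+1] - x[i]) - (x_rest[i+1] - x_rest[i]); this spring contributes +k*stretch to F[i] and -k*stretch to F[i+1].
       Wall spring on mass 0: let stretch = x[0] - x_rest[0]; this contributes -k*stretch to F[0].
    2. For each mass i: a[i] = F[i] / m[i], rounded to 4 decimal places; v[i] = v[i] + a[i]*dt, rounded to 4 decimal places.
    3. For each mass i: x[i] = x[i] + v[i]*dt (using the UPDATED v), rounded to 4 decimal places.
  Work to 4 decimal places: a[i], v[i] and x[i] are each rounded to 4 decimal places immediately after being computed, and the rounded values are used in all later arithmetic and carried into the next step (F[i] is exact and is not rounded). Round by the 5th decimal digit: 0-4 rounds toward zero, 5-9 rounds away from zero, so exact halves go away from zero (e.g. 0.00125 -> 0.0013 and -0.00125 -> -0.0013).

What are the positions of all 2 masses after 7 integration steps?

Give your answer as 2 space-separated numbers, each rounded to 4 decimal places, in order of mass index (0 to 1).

Step 0: x=[5.0000 9.0000] v=[-2.0000 0.0000]
Step 1: x=[4.2500 9.0000] v=[-3.0000 0.0000]
Step 2: x=[3.6250 8.8125] v=[-2.5000 -0.7500]
Step 3: x=[3.3906 8.3281] v=[-0.9375 -1.9375]
Step 4: x=[3.5430 7.6094] v=[0.6094 -2.8750]
Step 5: x=[3.8262 6.8741] v=[1.1328 -2.9414]
Step 6: x=[3.9148 6.3768] v=[0.3545 -1.9893]
Step 7: x=[3.6402 6.2640] v=[-1.0983 -0.4513]

Answer: 3.6402 6.2640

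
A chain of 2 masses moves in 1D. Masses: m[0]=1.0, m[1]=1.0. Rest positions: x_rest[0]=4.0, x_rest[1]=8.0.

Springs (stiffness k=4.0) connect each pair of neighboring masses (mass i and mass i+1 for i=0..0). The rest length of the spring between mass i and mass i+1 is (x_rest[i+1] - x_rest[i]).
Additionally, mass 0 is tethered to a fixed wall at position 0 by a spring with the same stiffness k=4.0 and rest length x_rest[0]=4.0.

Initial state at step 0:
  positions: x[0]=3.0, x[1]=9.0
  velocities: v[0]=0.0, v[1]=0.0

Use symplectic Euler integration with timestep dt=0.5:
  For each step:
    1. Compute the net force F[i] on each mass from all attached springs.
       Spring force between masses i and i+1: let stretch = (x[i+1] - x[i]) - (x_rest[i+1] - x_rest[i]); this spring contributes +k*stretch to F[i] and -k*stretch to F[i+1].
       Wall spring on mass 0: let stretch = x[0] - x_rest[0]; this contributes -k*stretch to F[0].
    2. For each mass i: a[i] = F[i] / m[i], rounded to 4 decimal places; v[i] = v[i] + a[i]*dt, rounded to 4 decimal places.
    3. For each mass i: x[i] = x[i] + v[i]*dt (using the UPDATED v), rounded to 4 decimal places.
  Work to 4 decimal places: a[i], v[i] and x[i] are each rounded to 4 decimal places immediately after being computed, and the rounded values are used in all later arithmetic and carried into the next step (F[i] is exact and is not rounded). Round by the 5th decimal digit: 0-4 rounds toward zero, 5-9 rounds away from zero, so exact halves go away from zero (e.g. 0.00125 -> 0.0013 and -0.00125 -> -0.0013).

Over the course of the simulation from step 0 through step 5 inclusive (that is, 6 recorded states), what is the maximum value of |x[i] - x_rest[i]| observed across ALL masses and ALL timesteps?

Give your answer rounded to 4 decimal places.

Answer: 2.0000

Derivation:
Step 0: x=[3.0000 9.0000] v=[0.0000 0.0000]
Step 1: x=[6.0000 7.0000] v=[6.0000 -4.0000]
Step 2: x=[4.0000 8.0000] v=[-4.0000 2.0000]
Step 3: x=[2.0000 9.0000] v=[-4.0000 2.0000]
Step 4: x=[5.0000 7.0000] v=[6.0000 -4.0000]
Step 5: x=[5.0000 7.0000] v=[0.0000 0.0000]
Max displacement = 2.0000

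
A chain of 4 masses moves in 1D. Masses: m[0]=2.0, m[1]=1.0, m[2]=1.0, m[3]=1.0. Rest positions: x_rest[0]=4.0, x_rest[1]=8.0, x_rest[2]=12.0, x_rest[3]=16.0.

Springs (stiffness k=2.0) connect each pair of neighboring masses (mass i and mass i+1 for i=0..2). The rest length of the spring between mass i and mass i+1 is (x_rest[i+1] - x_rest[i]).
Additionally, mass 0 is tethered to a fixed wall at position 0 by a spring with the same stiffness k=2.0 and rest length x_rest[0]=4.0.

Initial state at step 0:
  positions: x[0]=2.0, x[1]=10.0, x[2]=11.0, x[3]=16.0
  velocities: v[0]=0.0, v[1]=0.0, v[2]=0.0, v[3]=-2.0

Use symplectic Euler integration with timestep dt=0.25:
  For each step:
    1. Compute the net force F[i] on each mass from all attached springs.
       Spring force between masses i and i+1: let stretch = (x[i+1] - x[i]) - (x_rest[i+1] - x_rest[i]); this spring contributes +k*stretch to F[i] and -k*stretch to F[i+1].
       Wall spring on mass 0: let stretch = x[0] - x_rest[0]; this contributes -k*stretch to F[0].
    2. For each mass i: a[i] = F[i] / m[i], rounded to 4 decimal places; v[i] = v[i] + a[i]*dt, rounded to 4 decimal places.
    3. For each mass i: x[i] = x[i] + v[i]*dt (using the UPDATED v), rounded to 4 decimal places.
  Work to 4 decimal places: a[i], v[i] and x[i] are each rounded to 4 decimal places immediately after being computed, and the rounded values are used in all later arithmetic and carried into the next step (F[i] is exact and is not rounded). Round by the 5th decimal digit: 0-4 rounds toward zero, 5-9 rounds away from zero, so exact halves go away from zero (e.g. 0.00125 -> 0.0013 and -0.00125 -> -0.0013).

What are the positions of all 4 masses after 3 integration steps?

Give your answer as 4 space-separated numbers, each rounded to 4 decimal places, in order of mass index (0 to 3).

Answer: 3.7755 6.2568 12.6367 14.3340

Derivation:
Step 0: x=[2.0000 10.0000 11.0000 16.0000] v=[0.0000 0.0000 0.0000 -2.0000]
Step 1: x=[2.3750 9.1250 11.5000 15.3750] v=[1.5000 -3.5000 2.0000 -2.5000]
Step 2: x=[3.0235 7.7031 12.1875 14.7656] v=[2.5938 -5.6875 2.7500 -2.4375]
Step 3: x=[3.7755 6.2568 12.6367 14.3340] v=[3.0078 -5.7851 1.7969 -1.7266]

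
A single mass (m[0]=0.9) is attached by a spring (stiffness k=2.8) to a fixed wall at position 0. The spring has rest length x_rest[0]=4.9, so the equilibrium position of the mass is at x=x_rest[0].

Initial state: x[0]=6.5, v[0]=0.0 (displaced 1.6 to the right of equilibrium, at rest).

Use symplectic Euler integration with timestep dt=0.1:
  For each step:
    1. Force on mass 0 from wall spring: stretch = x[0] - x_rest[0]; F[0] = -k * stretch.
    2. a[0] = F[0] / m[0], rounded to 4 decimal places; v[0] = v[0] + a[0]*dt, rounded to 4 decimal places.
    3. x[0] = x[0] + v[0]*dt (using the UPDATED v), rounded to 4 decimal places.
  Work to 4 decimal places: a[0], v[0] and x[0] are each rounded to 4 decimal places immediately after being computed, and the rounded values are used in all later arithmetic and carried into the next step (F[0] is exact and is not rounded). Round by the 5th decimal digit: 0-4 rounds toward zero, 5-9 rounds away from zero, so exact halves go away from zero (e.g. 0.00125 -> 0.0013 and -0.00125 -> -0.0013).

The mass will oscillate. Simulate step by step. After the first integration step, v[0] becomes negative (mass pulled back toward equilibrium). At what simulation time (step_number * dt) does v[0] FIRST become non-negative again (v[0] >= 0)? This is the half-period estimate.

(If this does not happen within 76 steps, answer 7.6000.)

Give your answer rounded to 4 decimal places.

Answer: 1.8000

Derivation:
Step 0: x=[6.5000] v=[0.0000]
Step 1: x=[6.4502] v=[-0.4978]
Step 2: x=[6.3522] v=[-0.9801]
Step 3: x=[6.2090] v=[-1.4319]
Step 4: x=[6.0251] v=[-1.8391]
Step 5: x=[5.8062] v=[-2.1891]
Step 6: x=[5.5591] v=[-2.4710]
Step 7: x=[5.2915] v=[-2.6761]
Step 8: x=[5.0117] v=[-2.7979]
Step 9: x=[4.7284] v=[-2.8327]
Step 10: x=[4.4505] v=[-2.7793]
Step 11: x=[4.1866] v=[-2.6395]
Step 12: x=[3.9448] v=[-2.4176]
Step 13: x=[3.7328] v=[-2.1204]
Step 14: x=[3.5571] v=[-1.7573]
Step 15: x=[3.4232] v=[-1.3395]
Step 16: x=[3.3352] v=[-0.8801]
Step 17: x=[3.2959] v=[-0.3933]
Step 18: x=[3.3065] v=[0.1058]
First v>=0 after going negative at step 18, time=1.8000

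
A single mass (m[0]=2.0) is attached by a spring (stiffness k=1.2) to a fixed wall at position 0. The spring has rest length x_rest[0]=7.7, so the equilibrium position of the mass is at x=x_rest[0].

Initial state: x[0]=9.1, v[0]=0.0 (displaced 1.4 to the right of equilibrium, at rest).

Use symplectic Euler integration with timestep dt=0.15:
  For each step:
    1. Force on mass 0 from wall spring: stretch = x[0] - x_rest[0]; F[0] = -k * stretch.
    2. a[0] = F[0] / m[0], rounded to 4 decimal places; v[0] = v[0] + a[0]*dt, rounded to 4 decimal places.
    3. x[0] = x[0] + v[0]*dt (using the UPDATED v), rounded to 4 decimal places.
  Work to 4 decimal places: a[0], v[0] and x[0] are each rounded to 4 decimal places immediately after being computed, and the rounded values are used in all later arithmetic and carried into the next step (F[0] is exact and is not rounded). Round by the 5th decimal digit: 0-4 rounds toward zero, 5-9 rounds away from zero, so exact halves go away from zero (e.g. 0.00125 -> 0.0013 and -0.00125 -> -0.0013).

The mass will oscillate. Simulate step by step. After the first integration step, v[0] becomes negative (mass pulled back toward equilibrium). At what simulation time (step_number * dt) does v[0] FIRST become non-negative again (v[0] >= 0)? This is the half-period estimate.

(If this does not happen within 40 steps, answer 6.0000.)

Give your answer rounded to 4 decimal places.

Answer: 4.2000

Derivation:
Step 0: x=[9.1000] v=[0.0000]
Step 1: x=[9.0811] v=[-0.1260]
Step 2: x=[9.0436] v=[-0.2503]
Step 3: x=[8.9879] v=[-0.3712]
Step 4: x=[8.9148] v=[-0.4871]
Step 5: x=[8.8253] v=[-0.5964]
Step 6: x=[8.7206] v=[-0.6977]
Step 7: x=[8.6022] v=[-0.7896]
Step 8: x=[8.4716] v=[-0.8708]
Step 9: x=[8.3306] v=[-0.9403]
Step 10: x=[8.1810] v=[-0.9971]
Step 11: x=[8.0249] v=[-1.0404]
Step 12: x=[7.8645] v=[-1.0696]
Step 13: x=[7.7018] v=[-1.0844]
Step 14: x=[7.5391] v=[-1.0846]
Step 15: x=[7.3786] v=[-1.0701]
Step 16: x=[7.2224] v=[-1.0412]
Step 17: x=[7.0727] v=[-0.9982]
Step 18: x=[6.9314] v=[-0.9417]
Step 19: x=[6.8005] v=[-0.8725]
Step 20: x=[6.6818] v=[-0.7915]
Step 21: x=[6.5768] v=[-0.6999]
Step 22: x=[6.4870] v=[-0.5988]
Step 23: x=[6.4136] v=[-0.4896]
Step 24: x=[6.3575] v=[-0.3738]
Step 25: x=[6.3196] v=[-0.2530]
Step 26: x=[6.3003] v=[-0.1288]
Step 27: x=[6.2999] v=[-0.0028]
Step 28: x=[6.3184] v=[0.1232]
First v>=0 after going negative at step 28, time=4.2000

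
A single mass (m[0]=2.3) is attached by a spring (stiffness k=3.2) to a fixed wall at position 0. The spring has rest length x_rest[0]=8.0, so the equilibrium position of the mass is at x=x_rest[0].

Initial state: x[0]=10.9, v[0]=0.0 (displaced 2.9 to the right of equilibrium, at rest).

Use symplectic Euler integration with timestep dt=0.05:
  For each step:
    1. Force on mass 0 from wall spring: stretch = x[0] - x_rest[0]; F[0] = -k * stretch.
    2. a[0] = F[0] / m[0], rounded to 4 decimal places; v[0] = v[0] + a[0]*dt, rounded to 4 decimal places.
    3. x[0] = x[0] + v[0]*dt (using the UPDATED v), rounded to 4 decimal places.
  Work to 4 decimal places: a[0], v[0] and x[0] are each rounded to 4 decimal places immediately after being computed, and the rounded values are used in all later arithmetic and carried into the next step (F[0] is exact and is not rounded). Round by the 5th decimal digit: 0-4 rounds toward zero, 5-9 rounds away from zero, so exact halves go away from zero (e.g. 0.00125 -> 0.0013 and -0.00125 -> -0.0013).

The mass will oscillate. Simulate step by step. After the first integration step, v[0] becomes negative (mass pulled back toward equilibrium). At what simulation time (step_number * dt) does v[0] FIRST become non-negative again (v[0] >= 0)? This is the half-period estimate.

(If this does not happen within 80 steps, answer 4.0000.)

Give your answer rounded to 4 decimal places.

Answer: 2.7000

Derivation:
Step 0: x=[10.9000] v=[0.0000]
Step 1: x=[10.8899] v=[-0.2017]
Step 2: x=[10.8698] v=[-0.4027]
Step 3: x=[10.8397] v=[-0.6023]
Step 4: x=[10.7997] v=[-0.7998]
Step 5: x=[10.7500] v=[-0.9946]
Step 6: x=[10.6907] v=[-1.1859]
Step 7: x=[10.6220] v=[-1.3731]
Step 8: x=[10.5442] v=[-1.5555]
Step 9: x=[10.4576] v=[-1.7325]
Step 10: x=[10.3624] v=[-1.9035]
Step 11: x=[10.2590] v=[-2.0678]
Step 12: x=[10.1478] v=[-2.2250]
Step 13: x=[10.0291] v=[-2.3744]
Step 14: x=[9.9033] v=[-2.5156]
Step 15: x=[9.7709] v=[-2.6480]
Step 16: x=[9.6323] v=[-2.7712]
Step 17: x=[9.4881] v=[-2.8848]
Step 18: x=[9.3387] v=[-2.9883]
Step 19: x=[9.1846] v=[-3.0814]
Step 20: x=[9.0264] v=[-3.1638]
Step 21: x=[8.8646] v=[-3.2352]
Step 22: x=[8.6998] v=[-3.2953]
Step 23: x=[8.5326] v=[-3.3440]
Step 24: x=[8.3635] v=[-3.3811]
Step 25: x=[8.1932] v=[-3.4064]
Step 26: x=[8.0222] v=[-3.4198]
Step 27: x=[7.8511] v=[-3.4213]
Step 28: x=[7.6806] v=[-3.4109]
Step 29: x=[7.5112] v=[-3.3887]
Step 30: x=[7.3435] v=[-3.3547]
Step 31: x=[7.1781] v=[-3.3090]
Step 32: x=[7.0155] v=[-3.2518]
Step 33: x=[6.8563] v=[-3.1833]
Step 34: x=[6.7011] v=[-3.1037]
Step 35: x=[6.5504] v=[-3.0133]
Step 36: x=[6.4048] v=[-2.9125]
Step 37: x=[6.2647] v=[-2.8015]
Step 38: x=[6.1307] v=[-2.6808]
Step 39: x=[6.0032] v=[-2.5508]
Step 40: x=[5.8826] v=[-2.4119]
Step 41: x=[5.7694] v=[-2.2646]
Step 42: x=[5.6639] v=[-2.1094]
Step 43: x=[5.5666] v=[-1.9469]
Step 44: x=[5.4777] v=[-1.7776]
Step 45: x=[5.3976] v=[-1.6021]
Step 46: x=[5.3265] v=[-1.4211]
Step 47: x=[5.2647] v=[-1.2351]
Step 48: x=[5.2125] v=[-1.0448]
Step 49: x=[5.1700] v=[-0.8509]
Step 50: x=[5.1373] v=[-0.6540]
Step 51: x=[5.1146] v=[-0.4549]
Step 52: x=[5.1019] v=[-0.2542]
Step 53: x=[5.0993] v=[-0.0526]
Step 54: x=[5.1068] v=[0.1492]
First v>=0 after going negative at step 54, time=2.7000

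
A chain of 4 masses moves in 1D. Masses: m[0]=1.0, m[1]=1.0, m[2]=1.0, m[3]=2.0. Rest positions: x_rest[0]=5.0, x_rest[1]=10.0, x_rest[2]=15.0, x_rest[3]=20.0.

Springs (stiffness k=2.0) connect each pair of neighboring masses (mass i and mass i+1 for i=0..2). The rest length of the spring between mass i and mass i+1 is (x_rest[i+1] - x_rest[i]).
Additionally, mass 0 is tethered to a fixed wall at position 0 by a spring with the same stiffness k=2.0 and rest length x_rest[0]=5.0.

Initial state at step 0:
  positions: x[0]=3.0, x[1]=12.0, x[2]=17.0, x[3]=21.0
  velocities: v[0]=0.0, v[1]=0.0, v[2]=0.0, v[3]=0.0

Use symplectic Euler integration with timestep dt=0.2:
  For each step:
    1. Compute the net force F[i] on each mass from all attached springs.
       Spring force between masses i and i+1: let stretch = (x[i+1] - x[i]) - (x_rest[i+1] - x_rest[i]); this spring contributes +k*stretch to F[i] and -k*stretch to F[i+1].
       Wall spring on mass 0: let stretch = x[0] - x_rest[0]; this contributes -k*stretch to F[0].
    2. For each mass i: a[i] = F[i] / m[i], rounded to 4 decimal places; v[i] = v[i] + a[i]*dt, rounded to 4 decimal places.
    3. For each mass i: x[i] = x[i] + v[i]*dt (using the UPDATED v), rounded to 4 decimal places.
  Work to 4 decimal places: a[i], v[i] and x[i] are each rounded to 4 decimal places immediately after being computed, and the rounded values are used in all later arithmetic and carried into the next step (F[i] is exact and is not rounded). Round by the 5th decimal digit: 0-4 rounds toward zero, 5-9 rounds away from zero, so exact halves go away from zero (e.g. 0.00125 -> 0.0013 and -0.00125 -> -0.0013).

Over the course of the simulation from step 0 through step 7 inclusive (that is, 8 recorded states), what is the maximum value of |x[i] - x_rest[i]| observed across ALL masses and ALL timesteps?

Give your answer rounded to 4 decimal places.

Answer: 2.6159

Derivation:
Step 0: x=[3.0000 12.0000 17.0000 21.0000] v=[0.0000 0.0000 0.0000 0.0000]
Step 1: x=[3.4800 11.6800 16.9200 21.0400] v=[2.4000 -1.6000 -0.4000 0.2000]
Step 2: x=[4.3376 11.1232 16.7504 21.1152] v=[4.2880 -2.7840 -0.8480 0.3760]
Step 3: x=[5.3910 10.4737 16.4798 21.2158] v=[5.2672 -3.2474 -1.3530 0.5030]
Step 4: x=[6.4198 9.8981 16.1076 21.3270] v=[5.1439 -2.8780 -1.8610 0.5558]
Step 5: x=[7.2133 9.5410 15.6562 21.4294] v=[3.9673 -1.7855 -2.2570 0.5119]
Step 6: x=[7.6159 9.4869 15.1774 21.5009] v=[2.0131 -0.2705 -2.3938 0.3573]
Step 7: x=[7.5589 9.7384 14.7493 21.5194] v=[-0.2849 1.2573 -2.1406 0.0926]
Max displacement = 2.6159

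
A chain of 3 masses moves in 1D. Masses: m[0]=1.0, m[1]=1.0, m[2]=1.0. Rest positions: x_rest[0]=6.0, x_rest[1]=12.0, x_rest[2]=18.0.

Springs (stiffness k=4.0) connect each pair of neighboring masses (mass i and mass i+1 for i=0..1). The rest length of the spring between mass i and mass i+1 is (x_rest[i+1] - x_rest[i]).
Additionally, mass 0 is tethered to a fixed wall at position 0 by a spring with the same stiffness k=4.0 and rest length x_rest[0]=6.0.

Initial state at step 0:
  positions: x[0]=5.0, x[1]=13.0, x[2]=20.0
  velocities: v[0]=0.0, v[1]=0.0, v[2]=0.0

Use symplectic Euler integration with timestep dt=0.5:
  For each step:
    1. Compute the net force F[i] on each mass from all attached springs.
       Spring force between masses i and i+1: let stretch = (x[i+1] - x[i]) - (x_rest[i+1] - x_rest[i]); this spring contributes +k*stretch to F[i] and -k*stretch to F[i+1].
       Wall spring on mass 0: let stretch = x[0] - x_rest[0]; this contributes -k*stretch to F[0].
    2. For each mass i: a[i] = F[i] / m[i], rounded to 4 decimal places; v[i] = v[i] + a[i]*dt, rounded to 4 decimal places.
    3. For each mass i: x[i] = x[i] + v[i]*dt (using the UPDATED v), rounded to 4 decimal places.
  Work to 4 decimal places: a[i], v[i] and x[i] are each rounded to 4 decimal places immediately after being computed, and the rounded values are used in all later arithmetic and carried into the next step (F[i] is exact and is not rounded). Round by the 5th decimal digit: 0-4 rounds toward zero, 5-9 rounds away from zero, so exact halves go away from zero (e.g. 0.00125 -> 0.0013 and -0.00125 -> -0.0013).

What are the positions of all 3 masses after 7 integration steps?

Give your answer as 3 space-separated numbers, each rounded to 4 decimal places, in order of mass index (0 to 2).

Step 0: x=[5.0000 13.0000 20.0000] v=[0.0000 0.0000 0.0000]
Step 1: x=[8.0000 12.0000 19.0000] v=[6.0000 -2.0000 -2.0000]
Step 2: x=[7.0000 14.0000 17.0000] v=[-2.0000 4.0000 -4.0000]
Step 3: x=[6.0000 12.0000 18.0000] v=[-2.0000 -4.0000 2.0000]
Step 4: x=[5.0000 10.0000 19.0000] v=[-2.0000 -4.0000 2.0000]
Step 5: x=[4.0000 12.0000 17.0000] v=[-2.0000 4.0000 -4.0000]
Step 6: x=[7.0000 11.0000 16.0000] v=[6.0000 -2.0000 -2.0000]
Step 7: x=[7.0000 11.0000 16.0000] v=[0.0000 0.0000 0.0000]

Answer: 7.0000 11.0000 16.0000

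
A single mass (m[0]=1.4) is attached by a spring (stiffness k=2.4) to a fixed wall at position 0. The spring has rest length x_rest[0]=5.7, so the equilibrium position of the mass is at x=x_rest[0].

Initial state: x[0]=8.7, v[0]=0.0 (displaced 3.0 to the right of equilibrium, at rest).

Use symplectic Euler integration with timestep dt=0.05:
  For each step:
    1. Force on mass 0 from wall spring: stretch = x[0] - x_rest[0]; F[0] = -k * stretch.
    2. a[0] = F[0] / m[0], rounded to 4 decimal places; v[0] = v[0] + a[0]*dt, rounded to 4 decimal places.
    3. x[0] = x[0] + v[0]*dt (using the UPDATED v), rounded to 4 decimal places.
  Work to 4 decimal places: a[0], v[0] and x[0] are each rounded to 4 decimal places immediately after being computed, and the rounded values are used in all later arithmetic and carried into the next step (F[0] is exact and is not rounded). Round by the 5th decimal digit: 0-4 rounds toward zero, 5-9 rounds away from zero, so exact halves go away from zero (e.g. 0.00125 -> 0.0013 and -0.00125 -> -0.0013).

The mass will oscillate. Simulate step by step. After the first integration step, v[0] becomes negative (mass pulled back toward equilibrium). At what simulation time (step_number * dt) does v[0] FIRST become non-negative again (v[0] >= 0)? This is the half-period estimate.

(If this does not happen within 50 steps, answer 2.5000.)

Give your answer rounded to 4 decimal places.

Step 0: x=[8.7000] v=[0.0000]
Step 1: x=[8.6871] v=[-0.2571]
Step 2: x=[8.6614] v=[-0.5131]
Step 3: x=[8.6231] v=[-0.7669]
Step 4: x=[8.5722] v=[-1.0175]
Step 5: x=[8.5090] v=[-1.2637]
Step 6: x=[8.4338] v=[-1.5045]
Step 7: x=[8.3469] v=[-1.7388]
Step 8: x=[8.2486] v=[-1.9657]
Step 9: x=[8.1394] v=[-2.1842]
Step 10: x=[8.0197] v=[-2.3933]
Step 11: x=[7.8901] v=[-2.5921]
Step 12: x=[7.7511] v=[-2.7798]
Step 13: x=[7.6033] v=[-2.9556]
Step 14: x=[7.4474] v=[-3.1187]
Step 15: x=[7.2840] v=[-3.2685]
Step 16: x=[7.1138] v=[-3.4043]
Step 17: x=[6.9375] v=[-3.5255]
Step 18: x=[6.7559] v=[-3.6316]
Step 19: x=[6.5698] v=[-3.7221]
Step 20: x=[6.3800] v=[-3.7967]
Step 21: x=[6.1873] v=[-3.8550]
Step 22: x=[5.9925] v=[-3.8968]
Step 23: x=[5.7964] v=[-3.9219]
Step 24: x=[5.5999] v=[-3.9302]
Step 25: x=[5.4038] v=[-3.9216]
Step 26: x=[5.2090] v=[-3.8962]
Step 27: x=[5.0163] v=[-3.8541]
Step 28: x=[4.8265] v=[-3.7955]
Step 29: x=[4.6405] v=[-3.7206]
Step 30: x=[4.4590] v=[-3.6298]
Step 31: x=[4.2828] v=[-3.5234]
Step 32: x=[4.1127] v=[-3.4019]
Step 33: x=[3.9494] v=[-3.2658]
Step 34: x=[3.7936] v=[-3.1158]
Step 35: x=[3.6460] v=[-2.9524]
Step 36: x=[3.5072] v=[-2.7763]
Step 37: x=[3.3778] v=[-2.5883]
Step 38: x=[3.2583] v=[-2.3893]
Step 39: x=[3.1493] v=[-2.1800]
Step 40: x=[3.0512] v=[-1.9614]
Step 41: x=[2.9645] v=[-1.7344]
Step 42: x=[2.8895] v=[-1.4999]
Step 43: x=[2.8266] v=[-1.2590]
Step 44: x=[2.7760] v=[-1.0127]
Step 45: x=[2.7379] v=[-0.7621]
Step 46: x=[2.7125] v=[-0.5082]
Step 47: x=[2.6999] v=[-0.2521]
Step 48: x=[2.7002] v=[0.0051]
First v>=0 after going negative at step 48, time=2.4000

Answer: 2.4000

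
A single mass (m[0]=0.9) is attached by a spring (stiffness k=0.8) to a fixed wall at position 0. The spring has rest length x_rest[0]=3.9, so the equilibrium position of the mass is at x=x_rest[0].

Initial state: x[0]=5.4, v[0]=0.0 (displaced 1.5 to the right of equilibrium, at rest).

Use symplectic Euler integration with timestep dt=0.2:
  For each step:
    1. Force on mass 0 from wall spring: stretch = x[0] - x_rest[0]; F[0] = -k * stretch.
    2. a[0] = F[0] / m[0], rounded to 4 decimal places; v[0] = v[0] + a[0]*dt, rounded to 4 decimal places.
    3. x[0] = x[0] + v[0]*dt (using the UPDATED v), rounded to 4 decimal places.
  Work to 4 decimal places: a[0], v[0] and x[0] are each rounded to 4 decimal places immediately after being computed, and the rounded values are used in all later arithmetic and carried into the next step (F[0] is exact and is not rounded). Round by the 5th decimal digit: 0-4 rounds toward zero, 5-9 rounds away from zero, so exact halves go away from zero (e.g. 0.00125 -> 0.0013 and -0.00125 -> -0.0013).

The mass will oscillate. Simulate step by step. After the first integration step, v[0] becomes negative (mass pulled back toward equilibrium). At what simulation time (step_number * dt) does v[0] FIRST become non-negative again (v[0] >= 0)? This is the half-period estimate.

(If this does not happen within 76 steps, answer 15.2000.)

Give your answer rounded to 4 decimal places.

Step 0: x=[5.4000] v=[0.0000]
Step 1: x=[5.3467] v=[-0.2667]
Step 2: x=[5.2419] v=[-0.5239]
Step 3: x=[5.0894] v=[-0.7625]
Step 4: x=[4.8946] v=[-0.9739]
Step 5: x=[4.6645] v=[-1.1507]
Step 6: x=[4.4072] v=[-1.2866]
Step 7: x=[4.1318] v=[-1.3768]
Step 8: x=[3.8482] v=[-1.4180]
Step 9: x=[3.5664] v=[-1.4088]
Step 10: x=[3.2965] v=[-1.3495]
Step 11: x=[3.0481] v=[-1.2422]
Step 12: x=[2.8299] v=[-1.0908]
Step 13: x=[2.6498] v=[-0.9006]
Step 14: x=[2.5141] v=[-0.6783]
Step 15: x=[2.4277] v=[-0.4319]
Step 16: x=[2.3937] v=[-0.1702]
Step 17: x=[2.4132] v=[0.0976]
First v>=0 after going negative at step 17, time=3.4000

Answer: 3.4000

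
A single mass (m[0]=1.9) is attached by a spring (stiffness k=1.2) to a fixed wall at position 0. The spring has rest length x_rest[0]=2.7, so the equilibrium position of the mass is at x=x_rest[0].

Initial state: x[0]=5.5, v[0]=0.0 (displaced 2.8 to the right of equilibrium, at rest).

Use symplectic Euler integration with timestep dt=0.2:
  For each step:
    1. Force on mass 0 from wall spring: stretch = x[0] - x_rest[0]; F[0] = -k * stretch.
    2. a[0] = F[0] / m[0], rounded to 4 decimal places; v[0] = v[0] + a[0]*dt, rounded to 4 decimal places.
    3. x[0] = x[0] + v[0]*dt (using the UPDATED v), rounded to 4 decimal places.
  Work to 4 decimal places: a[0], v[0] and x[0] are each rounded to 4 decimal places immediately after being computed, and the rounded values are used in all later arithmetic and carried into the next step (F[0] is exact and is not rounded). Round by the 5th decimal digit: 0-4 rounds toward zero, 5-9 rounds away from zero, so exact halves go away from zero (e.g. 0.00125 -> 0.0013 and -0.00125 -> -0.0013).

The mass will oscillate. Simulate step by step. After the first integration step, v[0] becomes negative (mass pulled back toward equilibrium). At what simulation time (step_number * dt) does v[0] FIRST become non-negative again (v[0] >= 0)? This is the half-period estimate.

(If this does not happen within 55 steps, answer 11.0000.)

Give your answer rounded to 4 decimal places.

Step 0: x=[5.5000] v=[0.0000]
Step 1: x=[5.4293] v=[-0.3537]
Step 2: x=[5.2896] v=[-0.6985]
Step 3: x=[5.0845] v=[-1.0256]
Step 4: x=[4.8191] v=[-1.3268]
Step 5: x=[4.5002] v=[-1.5945]
Step 6: x=[4.1358] v=[-1.8219]
Step 7: x=[3.7351] v=[-2.0033]
Step 8: x=[3.3083] v=[-2.1340]
Step 9: x=[2.8661] v=[-2.2108]
Step 10: x=[2.4197] v=[-2.2318]
Step 11: x=[1.9804] v=[-2.1964]
Step 12: x=[1.5593] v=[-2.1055]
Step 13: x=[1.1670] v=[-1.9614]
Step 14: x=[0.8134] v=[-1.7678]
Step 15: x=[0.5075] v=[-1.5295]
Step 16: x=[0.2570] v=[-1.2526]
Step 17: x=[0.0682] v=[-0.9440]
Step 18: x=[-0.0541] v=[-0.6116]
Step 19: x=[-0.1068] v=[-0.2637]
Step 20: x=[-0.0886] v=[0.0908]
First v>=0 after going negative at step 20, time=4.0000

Answer: 4.0000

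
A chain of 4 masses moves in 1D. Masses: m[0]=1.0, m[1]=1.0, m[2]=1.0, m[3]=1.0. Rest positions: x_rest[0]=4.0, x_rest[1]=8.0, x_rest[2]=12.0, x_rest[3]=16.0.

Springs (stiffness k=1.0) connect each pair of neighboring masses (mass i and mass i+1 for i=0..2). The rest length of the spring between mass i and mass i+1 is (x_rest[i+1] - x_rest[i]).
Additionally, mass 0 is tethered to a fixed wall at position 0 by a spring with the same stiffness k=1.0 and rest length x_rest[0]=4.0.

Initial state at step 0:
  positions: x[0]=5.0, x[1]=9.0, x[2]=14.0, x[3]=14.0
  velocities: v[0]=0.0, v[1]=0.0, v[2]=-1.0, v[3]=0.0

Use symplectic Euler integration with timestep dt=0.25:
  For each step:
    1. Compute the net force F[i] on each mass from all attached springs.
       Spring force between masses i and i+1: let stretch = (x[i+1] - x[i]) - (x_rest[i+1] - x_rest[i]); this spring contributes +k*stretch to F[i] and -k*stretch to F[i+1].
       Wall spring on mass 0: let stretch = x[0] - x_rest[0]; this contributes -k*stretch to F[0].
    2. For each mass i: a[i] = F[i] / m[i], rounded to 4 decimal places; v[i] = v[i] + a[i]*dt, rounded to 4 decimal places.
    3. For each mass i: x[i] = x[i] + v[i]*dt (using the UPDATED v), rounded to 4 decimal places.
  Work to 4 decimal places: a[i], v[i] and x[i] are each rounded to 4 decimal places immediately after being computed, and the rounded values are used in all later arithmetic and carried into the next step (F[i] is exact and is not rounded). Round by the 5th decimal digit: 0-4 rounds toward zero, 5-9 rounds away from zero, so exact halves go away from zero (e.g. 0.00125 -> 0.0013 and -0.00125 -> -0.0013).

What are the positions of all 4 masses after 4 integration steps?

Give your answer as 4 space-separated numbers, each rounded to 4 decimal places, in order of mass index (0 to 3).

Step 0: x=[5.0000 9.0000 14.0000 14.0000] v=[0.0000 0.0000 -1.0000 0.0000]
Step 1: x=[4.9375 9.0625 13.4375 14.2500] v=[-0.2500 0.2500 -2.2500 1.0000]
Step 2: x=[4.8242 9.1406 12.6524 14.6992] v=[-0.4531 0.3125 -3.1406 1.7969]
Step 3: x=[4.6792 9.1685 11.7757 15.2705] v=[-0.5801 0.1114 -3.5069 2.2852]
Step 4: x=[4.5223 9.0787 10.9545 15.8734] v=[-0.6276 -0.3591 -3.2850 2.4115]

Answer: 4.5223 9.0787 10.9545 15.8734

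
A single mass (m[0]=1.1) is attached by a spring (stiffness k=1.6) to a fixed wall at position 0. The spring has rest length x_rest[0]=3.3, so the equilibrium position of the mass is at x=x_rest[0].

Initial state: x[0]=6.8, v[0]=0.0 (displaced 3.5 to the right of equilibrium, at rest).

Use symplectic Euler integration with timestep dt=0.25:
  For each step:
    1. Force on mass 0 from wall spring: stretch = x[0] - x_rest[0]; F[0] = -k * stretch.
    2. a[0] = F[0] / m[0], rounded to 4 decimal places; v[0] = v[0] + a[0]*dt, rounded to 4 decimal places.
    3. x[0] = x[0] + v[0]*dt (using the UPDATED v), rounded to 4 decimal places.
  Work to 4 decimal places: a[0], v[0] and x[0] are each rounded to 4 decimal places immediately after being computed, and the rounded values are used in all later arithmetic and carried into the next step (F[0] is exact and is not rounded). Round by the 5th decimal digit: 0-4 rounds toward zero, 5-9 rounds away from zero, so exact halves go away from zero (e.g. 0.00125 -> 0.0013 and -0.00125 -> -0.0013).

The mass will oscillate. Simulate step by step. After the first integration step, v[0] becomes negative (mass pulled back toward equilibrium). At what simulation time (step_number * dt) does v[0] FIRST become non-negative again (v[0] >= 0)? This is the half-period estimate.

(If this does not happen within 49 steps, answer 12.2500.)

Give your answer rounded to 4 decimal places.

Answer: 2.7500

Derivation:
Step 0: x=[6.8000] v=[0.0000]
Step 1: x=[6.4818] v=[-1.2727]
Step 2: x=[5.8744] v=[-2.4297]
Step 3: x=[5.0329] v=[-3.3659]
Step 4: x=[4.0339] v=[-3.9961]
Step 5: x=[2.9682] v=[-4.2630]
Step 6: x=[1.9326] v=[-4.1424]
Step 7: x=[1.0213] v=[-3.6452]
Step 8: x=[0.3172] v=[-2.8166]
Step 9: x=[-0.1158] v=[-1.7320]
Step 10: x=[-0.2383] v=[-0.4899]
Step 11: x=[-0.0391] v=[0.7968]
First v>=0 after going negative at step 11, time=2.7500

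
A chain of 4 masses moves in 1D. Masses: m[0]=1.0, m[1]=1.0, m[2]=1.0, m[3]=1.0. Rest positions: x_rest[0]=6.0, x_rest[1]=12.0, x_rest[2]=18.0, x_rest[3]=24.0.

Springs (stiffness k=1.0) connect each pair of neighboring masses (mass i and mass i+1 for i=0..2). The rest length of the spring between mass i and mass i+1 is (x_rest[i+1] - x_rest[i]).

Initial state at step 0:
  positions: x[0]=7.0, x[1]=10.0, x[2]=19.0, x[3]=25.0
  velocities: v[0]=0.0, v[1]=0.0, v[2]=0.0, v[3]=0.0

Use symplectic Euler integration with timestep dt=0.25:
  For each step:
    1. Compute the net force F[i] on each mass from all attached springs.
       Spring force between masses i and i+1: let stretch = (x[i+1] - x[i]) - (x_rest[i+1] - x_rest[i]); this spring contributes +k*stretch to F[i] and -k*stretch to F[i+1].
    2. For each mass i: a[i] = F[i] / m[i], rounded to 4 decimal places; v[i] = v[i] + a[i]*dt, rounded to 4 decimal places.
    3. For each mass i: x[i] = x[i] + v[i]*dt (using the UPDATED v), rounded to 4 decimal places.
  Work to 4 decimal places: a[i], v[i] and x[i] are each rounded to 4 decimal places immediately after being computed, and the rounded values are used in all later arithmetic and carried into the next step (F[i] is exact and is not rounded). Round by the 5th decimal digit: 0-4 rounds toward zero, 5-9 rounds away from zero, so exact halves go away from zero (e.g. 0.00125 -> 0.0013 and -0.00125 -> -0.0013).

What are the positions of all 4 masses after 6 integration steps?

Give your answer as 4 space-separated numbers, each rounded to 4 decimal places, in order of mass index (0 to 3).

Step 0: x=[7.0000 10.0000 19.0000 25.0000] v=[0.0000 0.0000 0.0000 0.0000]
Step 1: x=[6.8125 10.3750 18.8125 25.0000] v=[-0.7500 1.5000 -0.7500 0.0000]
Step 2: x=[6.4727 11.0547 18.4844 24.9883] v=[-1.3594 2.7188 -1.3125 -0.0469]
Step 3: x=[6.0442 11.9124 18.0984 24.9451] v=[-1.7139 3.4307 -1.5440 -0.1729]
Step 4: x=[5.6075 12.7900 17.7537 24.8490] v=[-1.7469 3.5102 -1.3788 -0.3846]
Step 5: x=[5.2447 13.5289 17.5422 24.6844] v=[-1.4513 2.9555 -0.8459 -0.6584]
Step 6: x=[5.0246 14.0009 17.5263 24.4484] v=[-0.8803 1.8878 -0.0637 -0.9440]

Answer: 5.0246 14.0009 17.5263 24.4484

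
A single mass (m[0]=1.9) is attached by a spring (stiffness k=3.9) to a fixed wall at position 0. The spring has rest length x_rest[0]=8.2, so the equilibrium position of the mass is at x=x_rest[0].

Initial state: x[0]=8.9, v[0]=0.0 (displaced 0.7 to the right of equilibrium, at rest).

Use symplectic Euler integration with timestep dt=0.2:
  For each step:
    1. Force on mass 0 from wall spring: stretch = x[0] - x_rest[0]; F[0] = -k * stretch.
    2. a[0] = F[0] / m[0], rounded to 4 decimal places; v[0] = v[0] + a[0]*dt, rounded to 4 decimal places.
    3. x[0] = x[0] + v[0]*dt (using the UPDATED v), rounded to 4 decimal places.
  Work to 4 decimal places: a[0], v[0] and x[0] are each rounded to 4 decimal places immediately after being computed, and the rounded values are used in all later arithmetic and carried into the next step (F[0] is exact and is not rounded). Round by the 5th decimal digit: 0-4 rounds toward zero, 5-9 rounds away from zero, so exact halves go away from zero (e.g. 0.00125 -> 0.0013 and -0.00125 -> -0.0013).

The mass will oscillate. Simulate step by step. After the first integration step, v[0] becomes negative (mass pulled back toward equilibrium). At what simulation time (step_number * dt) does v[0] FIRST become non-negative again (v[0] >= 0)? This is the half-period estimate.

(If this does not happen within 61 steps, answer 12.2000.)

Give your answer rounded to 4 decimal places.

Step 0: x=[8.9000] v=[0.0000]
Step 1: x=[8.8425] v=[-0.2874]
Step 2: x=[8.7323] v=[-0.5512]
Step 3: x=[8.5784] v=[-0.7697]
Step 4: x=[8.3934] v=[-0.9250]
Step 5: x=[8.1925] v=[-1.0044]
Step 6: x=[7.9922] v=[-1.0013]
Step 7: x=[7.8090] v=[-0.9160]
Step 8: x=[7.6579] v=[-0.7555]
Step 9: x=[7.5513] v=[-0.5330]
Step 10: x=[7.4980] v=[-0.2667]
Step 11: x=[7.5023] v=[0.0215]
First v>=0 after going negative at step 11, time=2.2000

Answer: 2.2000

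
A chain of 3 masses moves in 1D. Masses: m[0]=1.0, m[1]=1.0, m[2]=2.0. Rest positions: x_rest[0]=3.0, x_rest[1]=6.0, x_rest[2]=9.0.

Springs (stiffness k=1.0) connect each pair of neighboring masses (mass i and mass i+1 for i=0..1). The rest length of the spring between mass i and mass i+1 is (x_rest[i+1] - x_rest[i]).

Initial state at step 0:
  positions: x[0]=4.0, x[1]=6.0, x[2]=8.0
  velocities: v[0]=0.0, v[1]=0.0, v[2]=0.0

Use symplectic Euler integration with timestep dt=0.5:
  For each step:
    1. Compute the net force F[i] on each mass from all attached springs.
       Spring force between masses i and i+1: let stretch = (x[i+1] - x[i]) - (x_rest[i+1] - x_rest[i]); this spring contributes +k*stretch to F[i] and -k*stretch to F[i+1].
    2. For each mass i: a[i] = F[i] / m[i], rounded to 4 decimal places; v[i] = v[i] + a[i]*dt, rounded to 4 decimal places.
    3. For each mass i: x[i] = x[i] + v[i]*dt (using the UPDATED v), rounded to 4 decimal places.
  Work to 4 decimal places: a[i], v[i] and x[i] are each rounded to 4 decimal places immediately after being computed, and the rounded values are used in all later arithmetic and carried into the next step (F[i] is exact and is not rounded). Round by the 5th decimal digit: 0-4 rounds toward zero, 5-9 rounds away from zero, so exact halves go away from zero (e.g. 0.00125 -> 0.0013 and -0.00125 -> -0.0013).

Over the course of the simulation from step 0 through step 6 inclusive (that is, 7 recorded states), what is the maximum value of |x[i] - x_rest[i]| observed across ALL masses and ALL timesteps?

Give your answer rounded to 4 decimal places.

Step 0: x=[4.0000 6.0000 8.0000] v=[0.0000 0.0000 0.0000]
Step 1: x=[3.7500 6.0000 8.1250] v=[-0.5000 0.0000 0.2500]
Step 2: x=[3.3125 5.9688 8.3594] v=[-0.8750 -0.0625 0.4688]
Step 3: x=[2.7891 5.8711 8.6700] v=[-1.0469 -0.1954 0.6212]
Step 4: x=[2.2862 5.7026 9.0058] v=[-1.0059 -0.3370 0.6715]
Step 5: x=[1.8874 5.5058 9.3037] v=[-0.7977 -0.3936 0.5957]
Step 6: x=[1.6432 5.3539 9.5018] v=[-0.4885 -0.3039 0.3962]
Max displacement = 1.3568

Answer: 1.3568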